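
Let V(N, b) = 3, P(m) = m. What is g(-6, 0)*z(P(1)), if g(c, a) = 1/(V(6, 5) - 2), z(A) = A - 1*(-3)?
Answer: 4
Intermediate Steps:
z(A) = 3 + A (z(A) = A + 3 = 3 + A)
g(c, a) = 1 (g(c, a) = 1/(3 - 2) = 1/1 = 1)
g(-6, 0)*z(P(1)) = 1*(3 + 1) = 1*4 = 4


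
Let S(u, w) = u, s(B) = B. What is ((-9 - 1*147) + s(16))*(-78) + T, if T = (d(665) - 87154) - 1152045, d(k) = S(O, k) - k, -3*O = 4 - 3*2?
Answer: -3686830/3 ≈ -1.2289e+6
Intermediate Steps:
O = ⅔ (O = -(4 - 3*2)/3 = -(4 - 6)/3 = -⅓*(-2) = ⅔ ≈ 0.66667)
d(k) = ⅔ - k
T = -3719590/3 (T = ((⅔ - 1*665) - 87154) - 1152045 = ((⅔ - 665) - 87154) - 1152045 = (-1993/3 - 87154) - 1152045 = -263455/3 - 1152045 = -3719590/3 ≈ -1.2399e+6)
((-9 - 1*147) + s(16))*(-78) + T = ((-9 - 1*147) + 16)*(-78) - 3719590/3 = ((-9 - 147) + 16)*(-78) - 3719590/3 = (-156 + 16)*(-78) - 3719590/3 = -140*(-78) - 3719590/3 = 10920 - 3719590/3 = -3686830/3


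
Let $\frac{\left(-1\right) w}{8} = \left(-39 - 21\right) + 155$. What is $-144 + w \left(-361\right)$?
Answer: $274216$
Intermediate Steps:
$w = -760$ ($w = - 8 \left(\left(-39 - 21\right) + 155\right) = - 8 \left(-60 + 155\right) = \left(-8\right) 95 = -760$)
$-144 + w \left(-361\right) = -144 - -274360 = -144 + 274360 = 274216$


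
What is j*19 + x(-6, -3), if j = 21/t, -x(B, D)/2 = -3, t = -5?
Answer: -369/5 ≈ -73.800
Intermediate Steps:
x(B, D) = 6 (x(B, D) = -2*(-3) = 6)
j = -21/5 (j = 21/(-5) = 21*(-⅕) = -21/5 ≈ -4.2000)
j*19 + x(-6, -3) = -21/5*19 + 6 = -399/5 + 6 = -369/5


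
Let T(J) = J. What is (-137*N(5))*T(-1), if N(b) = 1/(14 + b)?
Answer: 137/19 ≈ 7.2105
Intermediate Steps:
(-137*N(5))*T(-1) = -137/(14 + 5)*(-1) = -137/19*(-1) = 137/19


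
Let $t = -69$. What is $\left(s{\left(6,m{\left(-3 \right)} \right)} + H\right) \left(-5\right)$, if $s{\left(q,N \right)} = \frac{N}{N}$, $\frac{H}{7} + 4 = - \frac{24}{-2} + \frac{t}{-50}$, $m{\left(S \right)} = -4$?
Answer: $- \frac{3333}{10} \approx -333.3$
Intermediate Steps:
$H = \frac{3283}{50}$ ($H = -28 + 7 \left(- \frac{24}{-2} - \frac{69}{-50}\right) = -28 + 7 \left(\left(-24\right) \left(- \frac{1}{2}\right) - - \frac{69}{50}\right) = -28 + 7 \left(12 + \frac{69}{50}\right) = -28 + 7 \cdot \frac{669}{50} = -28 + \frac{4683}{50} = \frac{3283}{50} \approx 65.66$)
$s{\left(q,N \right)} = 1$
$\left(s{\left(6,m{\left(-3 \right)} \right)} + H\right) \left(-5\right) = \left(1 + \frac{3283}{50}\right) \left(-5\right) = \frac{3333}{50} \left(-5\right) = - \frac{3333}{10}$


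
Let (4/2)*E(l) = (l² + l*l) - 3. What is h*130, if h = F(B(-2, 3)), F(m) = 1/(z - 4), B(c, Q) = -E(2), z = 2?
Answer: -65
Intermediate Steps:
E(l) = -3/2 + l² (E(l) = ((l² + l*l) - 3)/2 = ((l² + l²) - 3)/2 = (2*l² - 3)/2 = (-3 + 2*l²)/2 = -3/2 + l²)
B(c, Q) = -5/2 (B(c, Q) = -(-3/2 + 2²) = -(-3/2 + 4) = -1*5/2 = -5/2)
F(m) = -½ (F(m) = 1/(2 - 4) = 1/(-2) = -½)
h = -½ ≈ -0.50000
h*130 = -½*130 = -65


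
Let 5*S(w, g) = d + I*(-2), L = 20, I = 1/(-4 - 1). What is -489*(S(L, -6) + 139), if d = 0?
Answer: -1700253/25 ≈ -68010.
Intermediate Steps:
I = -1/5 (I = 1/(-5) = -1/5 ≈ -0.20000)
S(w, g) = 2/25 (S(w, g) = (0 - 1/5*(-2))/5 = (0 + 2/5)/5 = (1/5)*(2/5) = 2/25)
-489*(S(L, -6) + 139) = -489*(2/25 + 139) = -489*3477/25 = -1700253/25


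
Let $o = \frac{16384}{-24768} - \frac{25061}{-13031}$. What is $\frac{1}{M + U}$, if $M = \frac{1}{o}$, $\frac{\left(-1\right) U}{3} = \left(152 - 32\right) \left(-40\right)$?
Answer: $\frac{6362671}{91627505397} \approx 6.9441 \cdot 10^{-5}$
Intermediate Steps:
$U = 14400$ ($U = - 3 \left(152 - 32\right) \left(-40\right) = - 3 \cdot 120 \left(-40\right) = \left(-3\right) \left(-4800\right) = 14400$)
$o = \frac{6362671}{5042997}$ ($o = 16384 \left(- \frac{1}{24768}\right) - - \frac{25061}{13031} = - \frac{256}{387} + \frac{25061}{13031} = \frac{6362671}{5042997} \approx 1.2617$)
$M = \frac{5042997}{6362671}$ ($M = \frac{1}{\frac{6362671}{5042997}} = \frac{5042997}{6362671} \approx 0.79259$)
$\frac{1}{M + U} = \frac{1}{\frac{5042997}{6362671} + 14400} = \frac{1}{\frac{91627505397}{6362671}} = \frac{6362671}{91627505397}$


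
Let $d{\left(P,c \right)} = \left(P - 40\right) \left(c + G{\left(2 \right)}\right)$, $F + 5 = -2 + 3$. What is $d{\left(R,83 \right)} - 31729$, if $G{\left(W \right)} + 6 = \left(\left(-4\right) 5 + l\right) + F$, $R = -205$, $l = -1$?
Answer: $-44469$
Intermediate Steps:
$F = -4$ ($F = -5 + \left(-2 + 3\right) = -5 + 1 = -4$)
$G{\left(W \right)} = -31$ ($G{\left(W \right)} = -6 - 25 = -31$)
$d{\left(P,c \right)} = \left(-40 + P\right) \left(-31 + c\right)$ ($d{\left(P,c \right)} = \left(P - 40\right) \left(c - 31\right) = \left(-40 + P\right) \left(-31 + c\right)$)
$d{\left(R,83 \right)} - 31729 = \left(1240 - 3320 - -6355 - 17015\right) - 31729 = \left(1240 - 3320 + 6355 - 17015\right) - 31729 = -12740 - 31729 = -44469$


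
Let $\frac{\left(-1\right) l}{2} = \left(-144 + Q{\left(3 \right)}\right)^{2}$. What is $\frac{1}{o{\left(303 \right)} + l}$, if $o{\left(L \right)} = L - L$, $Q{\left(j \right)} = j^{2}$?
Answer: $- \frac{1}{36450} \approx -2.7435 \cdot 10^{-5}$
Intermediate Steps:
$o{\left(L \right)} = 0$
$l = -36450$ ($l = - 2 \left(-144 + 3^{2}\right)^{2} = - 2 \left(-144 + 9\right)^{2} = - 2 \left(-135\right)^{2} = \left(-2\right) 18225 = -36450$)
$\frac{1}{o{\left(303 \right)} + l} = \frac{1}{0 - 36450} = \frac{1}{-36450} = - \frac{1}{36450}$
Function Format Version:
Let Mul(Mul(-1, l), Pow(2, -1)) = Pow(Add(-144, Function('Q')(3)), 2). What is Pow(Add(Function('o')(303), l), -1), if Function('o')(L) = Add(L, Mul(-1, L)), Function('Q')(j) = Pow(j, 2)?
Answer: Rational(-1, 36450) ≈ -2.7435e-5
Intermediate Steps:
Function('o')(L) = 0
l = -36450 (l = Mul(-2, Pow(Add(-144, Pow(3, 2)), 2)) = Mul(-2, Pow(Add(-144, 9), 2)) = Mul(-2, Pow(-135, 2)) = Mul(-2, 18225) = -36450)
Pow(Add(Function('o')(303), l), -1) = Pow(Add(0, -36450), -1) = Pow(-36450, -1) = Rational(-1, 36450)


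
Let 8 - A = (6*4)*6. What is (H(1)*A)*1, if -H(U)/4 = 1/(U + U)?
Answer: 272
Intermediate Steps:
H(U) = -2/U (H(U) = -4/(U + U) = -4*1/(2*U) = -2/U)
A = -136 (A = 8 - 6*4*6 = 8 - 24*6 = 8 - 1*144 = 8 - 144 = -136)
(H(1)*A)*1 = (-2/1*(-136))*1 = (-2*1*(-136))*1 = -2*(-136)*1 = 272*1 = 272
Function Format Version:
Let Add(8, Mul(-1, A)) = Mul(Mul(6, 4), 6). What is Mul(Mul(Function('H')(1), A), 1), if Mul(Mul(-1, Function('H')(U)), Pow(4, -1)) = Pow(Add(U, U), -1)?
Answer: 272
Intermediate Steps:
Function('H')(U) = Mul(-2, Pow(U, -1)) (Function('H')(U) = Mul(-4, Pow(Add(U, U), -1)) = Mul(-4, Pow(Mul(2, U), -1)) = Mul(-4, Mul(Rational(1, 2), Pow(U, -1))) = Mul(-2, Pow(U, -1)))
A = -136 (A = Add(8, Mul(-1, Mul(Mul(6, 4), 6))) = Add(8, Mul(-1, Mul(24, 6))) = Add(8, Mul(-1, 144)) = Add(8, -144) = -136)
Mul(Mul(Function('H')(1), A), 1) = Mul(Mul(Mul(-2, Pow(1, -1)), -136), 1) = Mul(Mul(Mul(-2, 1), -136), 1) = Mul(Mul(-2, -136), 1) = Mul(272, 1) = 272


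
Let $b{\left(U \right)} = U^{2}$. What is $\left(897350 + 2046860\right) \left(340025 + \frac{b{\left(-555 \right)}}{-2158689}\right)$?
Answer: $\frac{720357818595944000}{719563} \approx 1.0011 \cdot 10^{12}$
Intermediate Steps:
$\left(897350 + 2046860\right) \left(340025 + \frac{b{\left(-555 \right)}}{-2158689}\right) = \left(897350 + 2046860\right) \left(340025 + \frac{\left(-555\right)^{2}}{-2158689}\right) = 2944210 \left(340025 + 308025 \left(- \frac{1}{2158689}\right)\right) = 2944210 \left(340025 - \frac{102675}{719563}\right) = 2944210 \cdot \frac{244669306400}{719563} = \frac{720357818595944000}{719563}$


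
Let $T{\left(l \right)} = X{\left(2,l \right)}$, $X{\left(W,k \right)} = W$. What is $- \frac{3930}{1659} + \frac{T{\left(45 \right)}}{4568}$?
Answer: $- \frac{2991487}{1263052} \approx -2.3685$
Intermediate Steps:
$T{\left(l \right)} = 2$
$- \frac{3930}{1659} + \frac{T{\left(45 \right)}}{4568} = - \frac{3930}{1659} + \frac{2}{4568} = \left(-3930\right) \frac{1}{1659} + 2 \cdot \frac{1}{4568} = - \frac{1310}{553} + \frac{1}{2284} = - \frac{2991487}{1263052}$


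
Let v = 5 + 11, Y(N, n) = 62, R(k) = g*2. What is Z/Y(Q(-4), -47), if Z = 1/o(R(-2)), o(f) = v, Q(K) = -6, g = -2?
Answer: 1/992 ≈ 0.0010081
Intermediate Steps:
R(k) = -4 (R(k) = -2*2 = -4)
v = 16
o(f) = 16
Z = 1/16 ≈ 0.062500
Z/Y(Q(-4), -47) = (1/16)/62 = (1/16)*(1/62) = 1/992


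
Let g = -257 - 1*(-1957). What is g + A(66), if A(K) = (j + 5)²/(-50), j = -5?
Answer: 1700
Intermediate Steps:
g = 1700 (g = -257 + 1957 = 1700)
A(K) = 0 (A(K) = (-5 + 5)²/(-50) = 0²*(-1/50) = 0*(-1/50) = 0)
g + A(66) = 1700 + 0 = 1700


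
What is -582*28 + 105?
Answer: -16191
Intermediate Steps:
-582*28 + 105 = -97*168 + 105 = -16296 + 105 = -16191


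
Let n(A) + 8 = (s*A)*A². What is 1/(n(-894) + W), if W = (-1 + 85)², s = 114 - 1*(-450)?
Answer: -1/402987571928 ≈ -2.4815e-12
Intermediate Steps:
s = 564 (s = 114 + 450 = 564)
n(A) = -8 + 564*A³ (n(A) = -8 + (564*A)*A² = -8 + 564*A³)
W = 7056 (W = 84² = 7056)
1/(n(-894) + W) = 1/((-8 + 564*(-894)³) + 7056) = 1/((-8 + 564*(-714516984)) + 7056) = 1/((-8 - 402987578976) + 7056) = 1/(-402987578984 + 7056) = 1/(-402987571928) = -1/402987571928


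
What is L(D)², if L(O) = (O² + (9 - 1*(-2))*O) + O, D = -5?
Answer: 1225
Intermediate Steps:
L(O) = O² + 12*O (L(O) = (O² + (9 + 2)*O) + O = (O² + 11*O) + O = O² + 12*O)
L(D)² = (-5*(12 - 5))² = (-5*7)² = (-35)² = 1225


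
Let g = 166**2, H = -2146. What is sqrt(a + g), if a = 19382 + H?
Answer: 2*sqrt(11198) ≈ 211.64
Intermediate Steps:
a = 17236 (a = 19382 - 2146 = 17236)
g = 27556
sqrt(a + g) = sqrt(17236 + 27556) = sqrt(44792) = 2*sqrt(11198)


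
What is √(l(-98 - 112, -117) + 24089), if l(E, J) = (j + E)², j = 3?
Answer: √66938 ≈ 258.72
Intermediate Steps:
l(E, J) = (3 + E)²
√(l(-98 - 112, -117) + 24089) = √((3 + (-98 - 112))² + 24089) = √((3 - 210)² + 24089) = √((-207)² + 24089) = √(42849 + 24089) = √66938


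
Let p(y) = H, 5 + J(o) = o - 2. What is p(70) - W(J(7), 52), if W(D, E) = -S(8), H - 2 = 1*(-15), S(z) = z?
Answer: -5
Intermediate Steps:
J(o) = -7 + o (J(o) = -5 + (o - 2) = -5 + (-2 + o) = -7 + o)
H = -13 (H = 2 + 1*(-15) = 2 - 15 = -13)
p(y) = -13
W(D, E) = -8 (W(D, E) = -1*8 = -8)
p(70) - W(J(7), 52) = -13 - 1*(-8) = -13 + 8 = -5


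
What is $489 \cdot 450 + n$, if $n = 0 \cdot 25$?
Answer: $220050$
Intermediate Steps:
$n = 0$
$489 \cdot 450 + n = 489 \cdot 450 + 0 = 220050 + 0 = 220050$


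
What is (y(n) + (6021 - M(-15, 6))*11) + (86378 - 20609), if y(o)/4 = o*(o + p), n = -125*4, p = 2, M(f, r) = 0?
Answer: 1128000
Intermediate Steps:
n = -500
y(o) = 4*o*(2 + o) (y(o) = 4*(o*(o + 2)) = 4*(o*(2 + o)) = 4*o*(2 + o))
(y(n) + (6021 - M(-15, 6))*11) + (86378 - 20609) = (4*(-500)*(2 - 500) + (6021 - 1*0)*11) + (86378 - 20609) = (4*(-500)*(-498) + (6021 + 0)*11) + 65769 = (996000 + 6021*11) + 65769 = (996000 + 66231) + 65769 = 1062231 + 65769 = 1128000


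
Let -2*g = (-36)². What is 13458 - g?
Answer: 14106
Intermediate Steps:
g = -648 (g = -½*(-36)² = -½*1296 = -648)
13458 - g = 13458 - 1*(-648) = 13458 + 648 = 14106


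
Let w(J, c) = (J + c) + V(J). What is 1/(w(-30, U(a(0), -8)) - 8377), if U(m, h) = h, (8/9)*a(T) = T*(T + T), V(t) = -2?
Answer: -1/8417 ≈ -0.00011881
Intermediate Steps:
a(T) = 9*T²/4 (a(T) = 9*(T*(T + T))/8 = 9*(T*(2*T))/8 = 9*(2*T²)/8 = 9*T²/4)
w(J, c) = -2 + J + c (w(J, c) = (J + c) - 2 = -2 + J + c)
1/(w(-30, U(a(0), -8)) - 8377) = 1/((-2 - 30 - 8) - 8377) = 1/(-40 - 8377) = 1/(-8417) = -1/8417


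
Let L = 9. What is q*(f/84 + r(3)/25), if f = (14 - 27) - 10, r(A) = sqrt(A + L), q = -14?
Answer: 23/6 - 28*sqrt(3)/25 ≈ 1.8934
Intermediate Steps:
r(A) = sqrt(9 + A) (r(A) = sqrt(A + 9) = sqrt(9 + A))
f = -23 (f = -13 - 10 = -23)
q*(f/84 + r(3)/25) = -14*(-23/84 + sqrt(9 + 3)/25) = -14*(-23*1/84 + sqrt(12)*(1/25)) = -14*(-23/84 + (2*sqrt(3))*(1/25)) = -14*(-23/84 + 2*sqrt(3)/25) = 23/6 - 28*sqrt(3)/25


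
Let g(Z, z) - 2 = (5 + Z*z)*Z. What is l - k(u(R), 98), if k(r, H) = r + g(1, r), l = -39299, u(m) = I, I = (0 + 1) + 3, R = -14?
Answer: -39314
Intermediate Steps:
g(Z, z) = 2 + Z*(5 + Z*z) (g(Z, z) = 2 + (5 + Z*z)*Z = 2 + Z*(5 + Z*z))
I = 4 (I = 1 + 3 = 4)
u(m) = 4
k(r, H) = 7 + 2*r (k(r, H) = r + (2 + 5*1 + r*1**2) = r + (2 + 5 + r*1) = r + (2 + 5 + r) = r + (7 + r) = 7 + 2*r)
l - k(u(R), 98) = -39299 - (7 + 2*4) = -39299 - (7 + 8) = -39299 - 1*15 = -39299 - 15 = -39314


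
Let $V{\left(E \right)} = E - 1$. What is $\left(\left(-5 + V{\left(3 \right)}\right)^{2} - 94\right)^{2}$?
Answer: $7225$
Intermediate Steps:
$V{\left(E \right)} = -1 + E$
$\left(\left(-5 + V{\left(3 \right)}\right)^{2} - 94\right)^{2} = \left(\left(-5 + \left(-1 + 3\right)\right)^{2} - 94\right)^{2} = \left(\left(-5 + 2\right)^{2} - 94\right)^{2} = \left(\left(-3\right)^{2} - 94\right)^{2} = \left(9 - 94\right)^{2} = \left(-85\right)^{2} = 7225$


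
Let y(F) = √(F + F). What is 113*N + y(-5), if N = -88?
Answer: -9944 + I*√10 ≈ -9944.0 + 3.1623*I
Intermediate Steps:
y(F) = √2*√F (y(F) = √(2*F) = √2*√F)
113*N + y(-5) = 113*(-88) + √2*√(-5) = -9944 + √2*(I*√5) = -9944 + I*√10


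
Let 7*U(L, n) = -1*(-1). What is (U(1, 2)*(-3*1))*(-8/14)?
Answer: 12/49 ≈ 0.24490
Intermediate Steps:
U(L, n) = ⅐ (U(L, n) = (-1*(-1))/7 = (⅐)*1 = ⅐)
(U(1, 2)*(-3*1))*(-8/14) = ((-3*1)/7)*(-8/14) = ((⅐)*(-3))*(-8*1/14) = -3/7*(-4/7) = 12/49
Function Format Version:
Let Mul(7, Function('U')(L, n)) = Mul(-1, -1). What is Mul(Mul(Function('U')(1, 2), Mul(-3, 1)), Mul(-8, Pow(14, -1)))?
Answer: Rational(12, 49) ≈ 0.24490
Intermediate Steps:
Function('U')(L, n) = Rational(1, 7) (Function('U')(L, n) = Mul(Rational(1, 7), Mul(-1, -1)) = Mul(Rational(1, 7), 1) = Rational(1, 7))
Mul(Mul(Function('U')(1, 2), Mul(-3, 1)), Mul(-8, Pow(14, -1))) = Mul(Mul(Rational(1, 7), Mul(-3, 1)), Mul(-8, Pow(14, -1))) = Mul(Mul(Rational(1, 7), -3), Mul(-8, Rational(1, 14))) = Mul(Rational(-3, 7), Rational(-4, 7)) = Rational(12, 49)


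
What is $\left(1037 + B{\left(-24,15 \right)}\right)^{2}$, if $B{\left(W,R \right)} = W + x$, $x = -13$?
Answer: $1000000$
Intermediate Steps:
$B{\left(W,R \right)} = -13 + W$ ($B{\left(W,R \right)} = W - 13 = -13 + W$)
$\left(1037 + B{\left(-24,15 \right)}\right)^{2} = \left(1037 - 37\right)^{2} = 1000^{2} = 1000000$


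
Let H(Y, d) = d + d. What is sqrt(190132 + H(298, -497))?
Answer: sqrt(189138) ≈ 434.90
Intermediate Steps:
H(Y, d) = 2*d
sqrt(190132 + H(298, -497)) = sqrt(190132 + 2*(-497)) = sqrt(190132 - 994) = sqrt(189138)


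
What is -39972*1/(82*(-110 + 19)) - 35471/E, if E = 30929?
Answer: 485804693/115396099 ≈ 4.2099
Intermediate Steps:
-39972*1/(82*(-110 + 19)) - 35471/E = -39972*1/(82*(-110 + 19)) - 35471/30929 = -39972/((-91*82)) - 35471*1/30929 = -39972/(-7462) - 35471/30929 = -39972*(-1/7462) - 35471/30929 = 19986/3731 - 35471/30929 = 485804693/115396099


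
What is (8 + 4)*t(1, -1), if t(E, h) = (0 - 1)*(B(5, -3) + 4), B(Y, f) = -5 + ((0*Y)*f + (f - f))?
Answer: 12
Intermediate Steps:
B(Y, f) = -5 (B(Y, f) = -5 + (0*f + 0) = -5 + (0 + 0) = -5 + 0 = -5)
t(E, h) = 1 (t(E, h) = (0 - 1)*(-5 + 4) = -1*(-1) = 1)
(8 + 4)*t(1, -1) = (8 + 4)*1 = 12*1 = 12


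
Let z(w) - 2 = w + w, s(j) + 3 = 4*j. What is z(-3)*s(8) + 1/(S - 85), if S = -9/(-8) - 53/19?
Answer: -1528220/13173 ≈ -116.01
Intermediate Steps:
s(j) = -3 + 4*j
z(w) = 2 + 2*w (z(w) = 2 + (w + w) = 2 + 2*w)
S = -253/152 (S = -9*(-⅛) - 53*1/19 = 9/8 - 53/19 = -253/152 ≈ -1.6645)
z(-3)*s(8) + 1/(S - 85) = (2 + 2*(-3))*(-3 + 4*8) + 1/(-253/152 - 85) = (2 - 6)*(-3 + 32) + 1/(-13173/152) = -4*29 - 152/13173 = -116 - 152/13173 = -1528220/13173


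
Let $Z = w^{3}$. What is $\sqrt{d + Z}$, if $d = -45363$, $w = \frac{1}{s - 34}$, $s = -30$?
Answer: $\frac{i \sqrt{11891638273}}{512} \approx 212.99 i$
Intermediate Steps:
$w = - \frac{1}{64}$ ($w = \frac{1}{-30 - 34} = \frac{1}{-64} = - \frac{1}{64} \approx -0.015625$)
$Z = - \frac{1}{262144}$ ($Z = \left(- \frac{1}{64}\right)^{3} = - \frac{1}{262144} \approx -3.8147 \cdot 10^{-6}$)
$\sqrt{d + Z} = \sqrt{-45363 - \frac{1}{262144}} = \sqrt{- \frac{11891638273}{262144}} = \frac{i \sqrt{11891638273}}{512}$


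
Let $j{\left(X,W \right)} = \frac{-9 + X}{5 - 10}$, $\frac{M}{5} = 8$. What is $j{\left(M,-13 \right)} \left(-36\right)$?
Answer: $\frac{1116}{5} \approx 223.2$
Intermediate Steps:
$M = 40$ ($M = 5 \cdot 8 = 40$)
$j{\left(X,W \right)} = \frac{9}{5} - \frac{X}{5}$ ($j{\left(X,W \right)} = \frac{-9 + X}{-5} = \left(-9 + X\right) \left(- \frac{1}{5}\right) = \frac{9}{5} - \frac{X}{5}$)
$j{\left(M,-13 \right)} \left(-36\right) = \left(\frac{9}{5} - 8\right) \left(-36\right) = \left(- \frac{31}{5}\right) \left(-36\right) = \frac{1116}{5}$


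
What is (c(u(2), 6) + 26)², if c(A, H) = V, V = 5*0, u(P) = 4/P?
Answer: 676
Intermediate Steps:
V = 0
c(A, H) = 0
(c(u(2), 6) + 26)² = (0 + 26)² = 26² = 676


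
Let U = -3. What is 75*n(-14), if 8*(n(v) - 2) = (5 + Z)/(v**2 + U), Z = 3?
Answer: 29025/193 ≈ 150.39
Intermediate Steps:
n(v) = 2 + 1/(-3 + v**2) (n(v) = 2 + ((5 + 3)/(v**2 - 3))/8 = 2 + (8/(-3 + v**2))/8 = 2 + 1/(-3 + v**2))
75*n(-14) = 75*((-5 + 2*(-14)**2)/(-3 + (-14)**2)) = 75*((-5 + 2*196)/(-3 + 196)) = 75*((-5 + 392)/193) = 75*((1/193)*387) = 75*(387/193) = 29025/193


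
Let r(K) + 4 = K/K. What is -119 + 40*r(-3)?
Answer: -239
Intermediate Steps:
r(K) = -3 (r(K) = -4 + K/K = -4 + 1 = -3)
-119 + 40*r(-3) = -119 + 40*(-3) = -119 - 120 = -239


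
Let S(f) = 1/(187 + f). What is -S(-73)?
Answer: -1/114 ≈ -0.0087719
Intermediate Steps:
-S(-73) = -1/(187 - 73) = -1/114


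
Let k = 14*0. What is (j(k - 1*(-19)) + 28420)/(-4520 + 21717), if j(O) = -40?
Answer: 28380/17197 ≈ 1.6503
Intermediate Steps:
k = 0
(j(k - 1*(-19)) + 28420)/(-4520 + 21717) = (-40 + 28420)/(-4520 + 21717) = 28380/17197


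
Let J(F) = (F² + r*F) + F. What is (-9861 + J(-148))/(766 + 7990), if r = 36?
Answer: ¾ ≈ 0.75000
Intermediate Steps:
J(F) = F² + 37*F (J(F) = (F² + 36*F) + F = F² + 37*F)
(-9861 + J(-148))/(766 + 7990) = (-9861 - 148*(37 - 148))/(766 + 7990) = (-9861 - 148*(-111))/8756 = (-9861 + 16428)*(1/8756) = 6567*(1/8756) = ¾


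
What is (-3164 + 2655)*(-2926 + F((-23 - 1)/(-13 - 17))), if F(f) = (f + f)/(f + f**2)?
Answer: 13398916/9 ≈ 1.4888e+6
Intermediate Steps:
F(f) = 2*f/(f + f**2) (F(f) = (2*f)/(f + f**2) = 2*f/(f + f**2))
(-3164 + 2655)*(-2926 + F((-23 - 1)/(-13 - 17))) = (-3164 + 2655)*(-2926 + 2/(1 + (-23 - 1)/(-13 - 17))) = -509*(-2926 + 2/(1 - 24/(-30))) = -509*(-2926 + 2/(1 - 24*(-1/30))) = -509*(-2926 + 2/(1 + 4/5)) = -509*(-2926 + 2/(9/5)) = -509*(-2926 + 2*(5/9)) = -509*(-2926 + 10/9) = -509*(-26324/9) = 13398916/9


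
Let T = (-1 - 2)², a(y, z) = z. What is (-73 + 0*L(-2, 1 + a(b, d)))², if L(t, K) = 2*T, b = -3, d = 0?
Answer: 5329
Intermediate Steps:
T = 9 (T = (-3)² = 9)
L(t, K) = 18 (L(t, K) = 2*9 = 18)
(-73 + 0*L(-2, 1 + a(b, d)))² = (-73 + 0*18)² = (-73 + 0)² = (-73)² = 5329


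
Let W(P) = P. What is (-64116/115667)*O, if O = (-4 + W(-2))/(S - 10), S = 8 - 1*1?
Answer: -128232/115667 ≈ -1.1086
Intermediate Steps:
S = 7 (S = 8 - 1 = 7)
O = 2 (O = (-4 - 2)/(7 - 10) = -6/(-3) = -6*(-⅓) = 2)
(-64116/115667)*O = -64116/115667*2 = -128232/115667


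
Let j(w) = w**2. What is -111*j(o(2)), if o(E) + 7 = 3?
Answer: -1776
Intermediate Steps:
o(E) = -4 (o(E) = -7 + 3 = -4)
-111*j(o(2)) = -111*(-4)**2 = -111*16 = -1776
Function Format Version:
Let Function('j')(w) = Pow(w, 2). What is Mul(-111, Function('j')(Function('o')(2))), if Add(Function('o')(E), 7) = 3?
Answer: -1776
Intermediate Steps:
Function('o')(E) = -4 (Function('o')(E) = Add(-7, 3) = -4)
Mul(-111, Function('j')(Function('o')(2))) = Mul(-111, Pow(-4, 2)) = Mul(-111, 16) = -1776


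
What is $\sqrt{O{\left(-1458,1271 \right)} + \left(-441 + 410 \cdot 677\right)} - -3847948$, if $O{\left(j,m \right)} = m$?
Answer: $3847948 + 40 \sqrt{174} \approx 3.8485 \cdot 10^{6}$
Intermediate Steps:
$\sqrt{O{\left(-1458,1271 \right)} + \left(-441 + 410 \cdot 677\right)} - -3847948 = \sqrt{1271 + \left(-441 + 410 \cdot 677\right)} - -3847948 = \sqrt{1271 + \left(-441 + 277570\right)} + 3847948 = \sqrt{1271 + 277129} + 3847948 = \sqrt{278400} + 3847948 = 40 \sqrt{174} + 3847948 = 3847948 + 40 \sqrt{174}$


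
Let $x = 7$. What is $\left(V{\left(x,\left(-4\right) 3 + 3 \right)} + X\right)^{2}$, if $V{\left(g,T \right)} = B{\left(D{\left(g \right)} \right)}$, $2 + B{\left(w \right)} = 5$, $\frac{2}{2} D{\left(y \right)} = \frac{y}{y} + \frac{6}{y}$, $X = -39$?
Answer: $1296$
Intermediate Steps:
$D{\left(y \right)} = 1 + \frac{6}{y}$ ($D{\left(y \right)} = \frac{y}{y} + \frac{6}{y} = 1 + \frac{6}{y}$)
$B{\left(w \right)} = 3$ ($B{\left(w \right)} = -2 + 5 = 3$)
$V{\left(g,T \right)} = 3$
$\left(V{\left(x,\left(-4\right) 3 + 3 \right)} + X\right)^{2} = \left(3 - 39\right)^{2} = \left(-36\right)^{2} = 1296$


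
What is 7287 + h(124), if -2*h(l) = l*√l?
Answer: 7287 - 124*√31 ≈ 6596.6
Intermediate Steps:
h(l) = -l^(3/2)/2 (h(l) = -l*√l/2 = -l^(3/2)/2)
7287 + h(124) = 7287 - 124*√31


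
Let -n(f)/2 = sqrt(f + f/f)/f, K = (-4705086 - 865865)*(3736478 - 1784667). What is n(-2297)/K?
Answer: -4*I*sqrt(574)/24976299586873517 ≈ -3.837e-15*I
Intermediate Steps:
K = -10873443442261 (K = -5570951*1951811 = -10873443442261)
n(f) = -2*sqrt(1 + f)/f (n(f) = -2*sqrt(f + f/f)/f = -2*sqrt(f + 1)/f = -2*sqrt(1 + f)/f)
n(-2297)/K = -2*sqrt(1 - 2297)/(-2297)/(-10873443442261) = -2*(-1/2297)*sqrt(-2296)*(-1/10873443442261) = -2*(-1/2297)*2*I*sqrt(574)*(-1/10873443442261) = (4*I*sqrt(574)/2297)*(-1/10873443442261) = -4*I*sqrt(574)/24976299586873517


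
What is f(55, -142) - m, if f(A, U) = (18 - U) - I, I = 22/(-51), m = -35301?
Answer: 1808533/51 ≈ 35461.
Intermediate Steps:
I = -22/51 (I = 22*(-1/51) = -22/51 ≈ -0.43137)
f(A, U) = 940/51 - U (f(A, U) = (18 - U) - 1*(-22/51) = (18 - U) + 22/51 = 940/51 - U)
f(55, -142) - m = (940/51 - 1*(-142)) - 1*(-35301) = (940/51 + 142) + 35301 = 8182/51 + 35301 = 1808533/51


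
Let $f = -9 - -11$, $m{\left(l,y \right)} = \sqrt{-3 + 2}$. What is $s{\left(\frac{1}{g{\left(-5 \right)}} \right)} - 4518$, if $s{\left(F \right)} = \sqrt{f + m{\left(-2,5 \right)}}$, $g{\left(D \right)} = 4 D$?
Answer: $-4518 + \sqrt{2 + i} \approx -4516.5 + 0.34356 i$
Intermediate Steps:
$m{\left(l,y \right)} = i$ ($m{\left(l,y \right)} = \sqrt{-1} = i$)
$f = 2$ ($f = -9 + 11 = 2$)
$s{\left(F \right)} = \sqrt{2 + i}$
$s{\left(\frac{1}{g{\left(-5 \right)}} \right)} - 4518 = \sqrt{2 + i} - 4518 = -4518 + \sqrt{2 + i}$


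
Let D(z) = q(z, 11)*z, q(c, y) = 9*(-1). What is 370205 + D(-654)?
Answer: 376091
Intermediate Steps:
q(c, y) = -9
D(z) = -9*z
370205 + D(-654) = 370205 - 9*(-654) = 370205 + 5886 = 376091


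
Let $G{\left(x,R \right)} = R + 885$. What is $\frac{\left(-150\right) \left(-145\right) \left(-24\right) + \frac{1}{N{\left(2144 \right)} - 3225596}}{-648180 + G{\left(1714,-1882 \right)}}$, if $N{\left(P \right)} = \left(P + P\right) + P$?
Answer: $\frac{1680403608001}{2089807228028} \approx 0.8041$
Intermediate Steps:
$G{\left(x,R \right)} = 885 + R$
$N{\left(P \right)} = 3 P$ ($N{\left(P \right)} = 2 P + P = 3 P$)
$\frac{\left(-150\right) \left(-145\right) \left(-24\right) + \frac{1}{N{\left(2144 \right)} - 3225596}}{-648180 + G{\left(1714,-1882 \right)}} = \frac{\left(-150\right) \left(-145\right) \left(-24\right) + \frac{1}{3 \cdot 2144 - 3225596}}{-648180 + \left(885 - 1882\right)} = \frac{21750 \left(-24\right) + \frac{1}{6432 - 3225596}}{-648180 - 997} = \frac{-522000 + \frac{1}{-3219164}}{-649177} = \left(-522000 - \frac{1}{3219164}\right) \left(- \frac{1}{649177}\right) = \left(- \frac{1680403608001}{3219164}\right) \left(- \frac{1}{649177}\right) = \frac{1680403608001}{2089807228028}$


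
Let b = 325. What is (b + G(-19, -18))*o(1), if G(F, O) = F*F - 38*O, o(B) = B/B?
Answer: 1370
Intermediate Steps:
o(B) = 1
G(F, O) = F**2 - 38*O
(b + G(-19, -18))*o(1) = (325 + ((-19)**2 - 38*(-18)))*1 = (325 + (361 + 684))*1 = (325 + 1045)*1 = 1370*1 = 1370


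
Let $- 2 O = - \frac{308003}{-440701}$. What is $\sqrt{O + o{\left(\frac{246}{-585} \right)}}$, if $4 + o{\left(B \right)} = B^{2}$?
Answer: $\frac{i \sqrt{123260994688500254}}{171873390} \approx 2.0427 i$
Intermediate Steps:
$o{\left(B \right)} = -4 + B^{2}$
$O = - \frac{308003}{881402}$ ($O = - \frac{\left(-308003\right) \frac{1}{-440701}}{2} = - \frac{\left(-308003\right) \left(- \frac{1}{440701}\right)}{2} = \left(- \frac{1}{2}\right) \frac{308003}{440701} = - \frac{308003}{881402} \approx -0.34945$)
$\sqrt{O + o{\left(\frac{246}{-585} \right)}} = \sqrt{- \frac{308003}{881402} - \left(4 - \left(\frac{246}{-585}\right)^{2}\right)} = \sqrt{- \frac{308003}{881402} - \left(4 - \left(246 \left(- \frac{1}{585}\right)\right)^{2}\right)} = \sqrt{- \frac{308003}{881402} - \left(4 - \left(- \frac{82}{195}\right)^{2}\right)} = \sqrt{- \frac{308003}{881402} + \left(-4 + \frac{6724}{38025}\right)} = \sqrt{- \frac{308003}{881402} - \frac{145376}{38025}} = \sqrt{- \frac{139846511227}{33515311050}} = \frac{i \sqrt{123260994688500254}}{171873390}$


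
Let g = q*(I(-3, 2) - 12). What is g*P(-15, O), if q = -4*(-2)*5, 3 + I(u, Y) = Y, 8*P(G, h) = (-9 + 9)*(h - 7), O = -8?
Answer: 0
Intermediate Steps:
P(G, h) = 0 (P(G, h) = ((-9 + 9)*(h - 7))/8 = (0*(-7 + h))/8 = (1/8)*0 = 0)
I(u, Y) = -3 + Y
q = 40 (q = 8*5 = 40)
g = -520 (g = 40*((-3 + 2) - 12) = 40*(-1 - 12) = 40*(-13) = -520)
g*P(-15, O) = -520*0 = 0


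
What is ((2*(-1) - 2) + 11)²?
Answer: 49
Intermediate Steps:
((2*(-1) - 2) + 11)² = ((-2 - 2) + 11)² = (-4 + 11)² = 7² = 49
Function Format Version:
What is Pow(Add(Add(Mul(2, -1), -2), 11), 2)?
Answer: 49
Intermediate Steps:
Pow(Add(Add(Mul(2, -1), -2), 11), 2) = Pow(Add(Add(-2, -2), 11), 2) = Pow(Add(-4, 11), 2) = Pow(7, 2) = 49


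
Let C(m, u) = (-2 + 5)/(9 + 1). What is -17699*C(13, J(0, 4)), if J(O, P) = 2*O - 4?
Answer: -53097/10 ≈ -5309.7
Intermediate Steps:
J(O, P) = -4 + 2*O
C(m, u) = 3/10
-17699*C(13, J(0, 4)) = -17699*3/10 = -53097/10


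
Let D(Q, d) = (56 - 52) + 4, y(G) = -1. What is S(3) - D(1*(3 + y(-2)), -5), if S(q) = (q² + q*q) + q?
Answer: 13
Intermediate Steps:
D(Q, d) = 8 (D(Q, d) = 4 + 4 = 8)
S(q) = q + 2*q² (S(q) = (q² + q²) + q = 2*q² + q = q + 2*q²)
S(3) - D(1*(3 + y(-2)), -5) = 3*(1 + 2*3) - 1*8 = 3*(1 + 6) - 8 = 3*7 - 8 = 21 - 8 = 13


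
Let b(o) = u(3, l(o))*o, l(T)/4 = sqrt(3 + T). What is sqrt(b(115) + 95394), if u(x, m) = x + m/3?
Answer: sqrt(861651 + 1380*sqrt(118))/3 ≈ 312.10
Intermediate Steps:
l(T) = 4*sqrt(3 + T)
u(x, m) = x + m/3 (u(x, m) = x + m*(1/3) = x + m/3)
b(o) = o*(3 + 4*sqrt(3 + o)/3) (b(o) = (3 + (4*sqrt(3 + o))/3)*o = (3 + 4*sqrt(3 + o)/3)*o = o*(3 + 4*sqrt(3 + o)/3))
sqrt(b(115) + 95394) = sqrt((1/3)*115*(9 + 4*sqrt(3 + 115)) + 95394) = sqrt((1/3)*115*(9 + 4*sqrt(118)) + 95394) = sqrt((345 + 460*sqrt(118)/3) + 95394) = sqrt(95739 + 460*sqrt(118)/3)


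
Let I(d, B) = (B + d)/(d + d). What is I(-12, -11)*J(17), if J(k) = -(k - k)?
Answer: 0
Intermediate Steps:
J(k) = 0 (J(k) = -1*0 = 0)
I(d, B) = (B + d)/(2*d) (I(d, B) = (B + d)/((2*d)) = (B + d)*(1/(2*d)) = (B + d)/(2*d))
I(-12, -11)*J(17) = ((1/2)*(-11 - 12)/(-12))*0 = ((1/2)*(-1/12)*(-23))*0 = (23/24)*0 = 0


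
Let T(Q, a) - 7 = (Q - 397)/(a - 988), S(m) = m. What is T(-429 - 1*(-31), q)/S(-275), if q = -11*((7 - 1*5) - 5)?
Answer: -136/4775 ≈ -0.028482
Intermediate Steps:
q = 33 (q = -11*((7 - 5) - 5) = -11*(2 - 5) = -11*(-3) = 33)
T(Q, a) = 7 + (-397 + Q)/(-988 + a) (T(Q, a) = 7 + (Q - 397)/(a - 988) = 7 + (-397 + Q)/(-988 + a))
T(-429 - 1*(-31), q)/S(-275) = ((-7313 + (-429 - 1*(-31)) + 7*33)/(-988 + 33))/(-275) = ((-7313 + (-429 + 31) + 231)/(-955))*(-1/275) = -(-7313 - 398 + 231)/955*(-1/275) = -1/955*(-7480)*(-1/275) = (1496/191)*(-1/275) = -136/4775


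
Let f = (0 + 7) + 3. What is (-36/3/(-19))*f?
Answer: 120/19 ≈ 6.3158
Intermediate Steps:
f = 10 (f = 7 + 3 = 10)
(-36/3/(-19))*f = (-36/3/(-19))*10 = (-36*1/3*(-1/19))*10 = -12*(-1/19)*10 = (12/19)*10 = 120/19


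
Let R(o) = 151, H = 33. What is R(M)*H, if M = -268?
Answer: 4983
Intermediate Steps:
R(M)*H = 151*33 = 4983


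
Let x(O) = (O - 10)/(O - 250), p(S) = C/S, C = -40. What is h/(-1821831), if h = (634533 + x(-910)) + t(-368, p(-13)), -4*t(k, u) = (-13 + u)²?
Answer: -12438917891/35715174924 ≈ -0.34828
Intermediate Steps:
p(S) = -40/S
t(k, u) = -(-13 + u)²/4
x(O) = (-10 + O)/(-250 + O)
h = 12438917891/19604 (h = (634533 + (-10 - 910)/(-250 - 910)) - (-13 - 40/(-13))²/4 = (634533 - 920/(-1160)) - (-13 - 40*(-1/13))²/4 = (634533 - 1/1160*(-920)) - (-13 + 40/13)²/4 = (634533 + 23/29) - (-129/13)²/4 = 18401480/29 - ¼*16641/169 = 18401480/29 - 16641/676 = 12438917891/19604 ≈ 6.3451e+5)
h/(-1821831) = (12438917891/19604)/(-1821831) = (12438917891/19604)*(-1/1821831) = -12438917891/35715174924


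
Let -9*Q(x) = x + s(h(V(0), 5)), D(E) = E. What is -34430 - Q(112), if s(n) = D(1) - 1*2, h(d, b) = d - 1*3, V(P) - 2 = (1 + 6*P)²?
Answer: -103253/3 ≈ -34418.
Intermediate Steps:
V(P) = 2 + (1 + 6*P)²
h(d, b) = -3 + d (h(d, b) = d - 3 = -3 + d)
s(n) = -1 (s(n) = 1 - 1*2 = 1 - 2 = -1)
Q(x) = ⅑ - x/9 (Q(x) = -(x - 1)/9 = -(-1 + x)/9 = ⅑ - x/9)
-34430 - Q(112) = -34430 - (⅑ - ⅑*112) = -34430 - (⅑ - 112/9) = -34430 - 1*(-37/3) = -34430 + 37/3 = -103253/3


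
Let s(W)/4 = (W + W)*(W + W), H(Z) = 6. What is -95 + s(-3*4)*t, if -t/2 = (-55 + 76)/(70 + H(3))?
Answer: -25997/19 ≈ -1368.3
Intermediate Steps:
s(W) = 16*W² (s(W) = 4*((W + W)*(W + W)) = 4*((2*W)*(2*W)) = 4*(4*W²) = 16*W²)
t = -21/38 (t = -2*(-55 + 76)/(70 + 6) = -42/76 = -2*21/76 = -21/38 ≈ -0.55263)
-95 + s(-3*4)*t = -95 + (16*(-3*4)²)*(-21/38) = -95 + (16*(-12)²)*(-21/38) = -95 + (16*144)*(-21/38) = -95 + 2304*(-21/38) = -95 - 24192/19 = -25997/19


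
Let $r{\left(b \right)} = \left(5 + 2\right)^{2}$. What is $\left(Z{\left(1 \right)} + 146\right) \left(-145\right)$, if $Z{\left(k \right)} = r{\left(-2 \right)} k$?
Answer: $-28275$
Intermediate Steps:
$r{\left(b \right)} = 49$ ($r{\left(b \right)} = 7^{2} = 49$)
$Z{\left(k \right)} = 49 k$
$\left(Z{\left(1 \right)} + 146\right) \left(-145\right) = \left(49 \cdot 1 + 146\right) \left(-145\right) = \left(49 + 146\right) \left(-145\right) = 195 \left(-145\right) = -28275$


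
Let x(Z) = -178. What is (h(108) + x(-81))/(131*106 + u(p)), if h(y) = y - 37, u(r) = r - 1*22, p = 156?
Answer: -107/14020 ≈ -0.0076320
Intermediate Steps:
u(r) = -22 + r (u(r) = r - 22 = -22 + r)
h(y) = -37 + y
(h(108) + x(-81))/(131*106 + u(p)) = ((-37 + 108) - 178)/(131*106 + (-22 + 156)) = (71 - 178)/(13886 + 134) = -107/14020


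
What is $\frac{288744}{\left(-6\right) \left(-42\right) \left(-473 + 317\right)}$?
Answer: $- \frac{12031}{1638} \approx -7.3449$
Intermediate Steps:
$\frac{288744}{\left(-6\right) \left(-42\right) \left(-473 + 317\right)} = \frac{288744}{252 \left(-156\right)} = \frac{288744}{-39312} = 288744 \left(- \frac{1}{39312}\right) = - \frac{12031}{1638}$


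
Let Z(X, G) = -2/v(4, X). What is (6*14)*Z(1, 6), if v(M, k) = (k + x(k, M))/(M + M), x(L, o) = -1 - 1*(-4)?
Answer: -336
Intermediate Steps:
x(L, o) = 3 (x(L, o) = -1 + 4 = 3)
v(M, k) = (3 + k)/(2*M) (v(M, k) = (k + 3)/(M + M) = (3 + k)/((2*M)) = (3 + k)*(1/(2*M)) = (3 + k)/(2*M))
Z(X, G) = -2/(3/8 + X/8) (Z(X, G) = -2*8/(3 + X) = -2/(3/8 + X/8))
(6*14)*Z(1, 6) = (6*14)*(-16/(3 + 1)) = 84*(-16/4) = 84*(-16*1/4) = 84*(-4) = -336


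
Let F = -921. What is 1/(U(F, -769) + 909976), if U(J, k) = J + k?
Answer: 1/908286 ≈ 1.1010e-6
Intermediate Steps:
1/(U(F, -769) + 909976) = 1/((-921 - 769) + 909976) = 1/(-1690 + 909976) = 1/908286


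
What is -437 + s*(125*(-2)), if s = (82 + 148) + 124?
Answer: -88937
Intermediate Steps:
s = 354 (s = 230 + 124 = 354)
-437 + s*(125*(-2)) = -437 + 354*(125*(-2)) = -437 + 354*(-250) = -437 - 88500 = -88937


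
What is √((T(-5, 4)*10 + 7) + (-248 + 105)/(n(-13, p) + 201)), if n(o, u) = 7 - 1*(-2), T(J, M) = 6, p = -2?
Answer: √2924670/210 ≈ 8.1436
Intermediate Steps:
n(o, u) = 9 (n(o, u) = 7 + 2 = 9)
√((T(-5, 4)*10 + 7) + (-248 + 105)/(n(-13, p) + 201)) = √((6*10 + 7) + (-248 + 105)/(9 + 201)) = √((60 + 7) - 143/210) = √(67 - 143*1/210) = √(67 - 143/210) = √(13927/210) = √2924670/210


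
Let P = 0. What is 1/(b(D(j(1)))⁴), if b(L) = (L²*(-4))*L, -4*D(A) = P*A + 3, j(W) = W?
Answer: 65536/531441 ≈ 0.12332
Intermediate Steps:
D(A) = -¾ (D(A) = -(0*A + 3)/4 = -(0 + 3)/4 = -¼*3 = -¾)
b(L) = -4*L³ (b(L) = (-4*L²)*L = -4*L³)
1/(b(D(j(1)))⁴) = 1/((-4*(-¾)³)⁴) = 1/((-4*(-27/64))⁴) = 1/((27/16)⁴) = 1/(531441/65536) = 65536/531441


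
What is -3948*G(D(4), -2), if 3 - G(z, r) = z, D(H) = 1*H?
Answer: 3948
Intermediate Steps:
D(H) = H
G(z, r) = 3 - z
-3948*G(D(4), -2) = -3948*(3 - 1*4) = -3948*(3 - 4) = -3948*(-1) = 3948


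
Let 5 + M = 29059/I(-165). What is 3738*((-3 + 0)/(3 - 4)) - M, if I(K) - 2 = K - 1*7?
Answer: 1936289/170 ≈ 11390.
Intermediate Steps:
I(K) = -5 + K (I(K) = 2 + (K - 1*7) = 2 + (K - 7) = 2 + (-7 + K) = -5 + K)
M = -29909/170 (M = -5 + 29059/(-5 - 165) = -5 + 29059/(-170) = -5 + 29059*(-1/170) = -5 - 29059/170 = -29909/170 ≈ -175.94)
3738*((-3 + 0)/(3 - 4)) - M = 3738*((-3 + 0)/(3 - 4)) - 1*(-29909/170) = 3738*(-3/(-1)) + 29909/170 = 3738*(-3*(-1)) + 29909/170 = 3738*3 + 29909/170 = 11214 + 29909/170 = 1936289/170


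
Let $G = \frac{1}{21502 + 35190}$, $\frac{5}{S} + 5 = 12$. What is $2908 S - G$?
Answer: $\frac{824301673}{396844} \approx 2077.1$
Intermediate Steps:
$S = \frac{5}{7}$ ($S = \frac{5}{-5 + 12} = \frac{5}{7} \approx 0.71429$)
$G = \frac{1}{56692} \approx 1.7639 \cdot 10^{-5}$
$2908 S - G = 2908 \cdot \frac{5}{7} - \frac{1}{56692} = \frac{14540}{7} - \frac{1}{56692} = \frac{824301673}{396844}$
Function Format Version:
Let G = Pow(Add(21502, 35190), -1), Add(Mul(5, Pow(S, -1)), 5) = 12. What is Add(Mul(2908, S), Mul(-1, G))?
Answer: Rational(824301673, 396844) ≈ 2077.1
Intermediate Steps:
S = Rational(5, 7) (S = Mul(5, Pow(Add(-5, 12), -1)) = Mul(5, Pow(7, -1)) = Mul(5, Rational(1, 7)) = Rational(5, 7) ≈ 0.71429)
G = Rational(1, 56692) (G = Pow(56692, -1) = Rational(1, 56692) ≈ 1.7639e-5)
Add(Mul(2908, S), Mul(-1, G)) = Add(Mul(2908, Rational(5, 7)), Mul(-1, Rational(1, 56692))) = Add(Rational(14540, 7), Rational(-1, 56692)) = Rational(824301673, 396844)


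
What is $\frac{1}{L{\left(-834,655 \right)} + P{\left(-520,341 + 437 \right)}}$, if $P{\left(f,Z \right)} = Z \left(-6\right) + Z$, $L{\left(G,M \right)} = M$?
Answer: $- \frac{1}{3235} \approx -0.00030912$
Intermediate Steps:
$P{\left(f,Z \right)} = - 5 Z$ ($P{\left(f,Z \right)} = - 6 Z + Z = - 5 Z$)
$\frac{1}{L{\left(-834,655 \right)} + P{\left(-520,341 + 437 \right)}} = \frac{1}{655 - 5 \left(341 + 437\right)} = \frac{1}{655 - 3890} = \frac{1}{-3235} = - \frac{1}{3235}$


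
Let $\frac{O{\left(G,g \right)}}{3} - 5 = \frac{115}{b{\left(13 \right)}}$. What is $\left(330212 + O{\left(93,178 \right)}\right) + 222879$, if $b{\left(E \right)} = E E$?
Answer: $\frac{93475259}{169} \approx 5.5311 \cdot 10^{5}$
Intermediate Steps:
$b{\left(E \right)} = E^{2}$
$O{\left(G,g \right)} = \frac{2880}{169}$ ($O{\left(G,g \right)} = 15 + 3 \frac{115}{13^{2}} = 15 + 3 \cdot \frac{115}{169} = 15 + \frac{345}{169} = \frac{2880}{169}$)
$\left(330212 + O{\left(93,178 \right)}\right) + 222879 = \left(330212 + \frac{2880}{169}\right) + 222879 = \frac{55808708}{169} + 222879 = \frac{93475259}{169}$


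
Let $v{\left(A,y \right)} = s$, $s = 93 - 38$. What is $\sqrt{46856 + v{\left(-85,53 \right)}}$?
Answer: $\sqrt{46911} \approx 216.59$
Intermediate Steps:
$s = 55$ ($s = 93 - 38 = 55$)
$v{\left(A,y \right)} = 55$
$\sqrt{46856 + v{\left(-85,53 \right)}} = \sqrt{46856 + 55} = \sqrt{46911}$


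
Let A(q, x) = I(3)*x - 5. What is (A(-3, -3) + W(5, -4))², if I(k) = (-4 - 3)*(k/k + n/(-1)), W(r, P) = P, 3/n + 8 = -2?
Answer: 33489/100 ≈ 334.89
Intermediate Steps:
n = -3/10 (n = 3/(-8 - 2) = 3/(-10) = 3*(-⅒) = -3/10 ≈ -0.30000)
I(k) = -91/10 (I(k) = (-4 - 3)*(k/k - 3/10/(-1)) = -7*(1 - 3/10*(-1)) = -7*(1 + 3/10) = -7*13/10 = -91/10)
A(q, x) = -5 - 91*x/10 (A(q, x) = -91*x/10 - 5 = -5 - 91*x/10)
(A(-3, -3) + W(5, -4))² = ((-5 - 91/10*(-3)) - 4)² = ((-5 + 273/10) - 4)² = (223/10 - 4)² = (183/10)² = 33489/100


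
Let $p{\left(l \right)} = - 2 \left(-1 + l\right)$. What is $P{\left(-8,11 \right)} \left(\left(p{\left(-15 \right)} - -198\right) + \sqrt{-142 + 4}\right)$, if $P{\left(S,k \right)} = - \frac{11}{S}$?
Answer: $\frac{1265}{4} + \frac{11 i \sqrt{138}}{8} \approx 316.25 + 16.153 i$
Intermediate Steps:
$p{\left(l \right)} = 2 - 2 l$
$P{\left(-8,11 \right)} \left(\left(p{\left(-15 \right)} - -198\right) + \sqrt{-142 + 4}\right) = - \frac{11}{-8} \left(\left(\left(2 - -30\right) - -198\right) + \sqrt{-142 + 4}\right) = \left(-11\right) \left(- \frac{1}{8}\right) \left(\left(\left(2 + 30\right) + 198\right) + \sqrt{-138}\right) = \frac{11 \left(\left(32 + 198\right) + i \sqrt{138}\right)}{8} = \frac{11 \left(230 + i \sqrt{138}\right)}{8} = \frac{1265}{4} + \frac{11 i \sqrt{138}}{8}$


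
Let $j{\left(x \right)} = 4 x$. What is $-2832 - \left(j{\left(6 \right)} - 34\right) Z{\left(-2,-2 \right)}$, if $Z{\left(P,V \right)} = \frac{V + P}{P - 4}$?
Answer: $- \frac{8476}{3} \approx -2825.3$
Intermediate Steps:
$Z{\left(P,V \right)} = \frac{P + V}{-4 + P}$
$-2832 - \left(j{\left(6 \right)} - 34\right) Z{\left(-2,-2 \right)} = -2832 - \left(4 \cdot 6 - 34\right) \frac{-2 - 2}{-4 - 2} = -2832 - \left(24 - 34\right) \frac{1}{-6} \left(-4\right) = -2832 - - 10 \left(\left(- \frac{1}{6}\right) \left(-4\right)\right) = -2832 - \left(-10\right) \frac{2}{3} = -2832 - - \frac{20}{3} = -2832 + \frac{20}{3} = - \frac{8476}{3}$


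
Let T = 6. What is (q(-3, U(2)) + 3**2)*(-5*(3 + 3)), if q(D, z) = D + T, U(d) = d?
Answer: -360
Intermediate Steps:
q(D, z) = 6 + D (q(D, z) = D + 6 = 6 + D)
(q(-3, U(2)) + 3**2)*(-5*(3 + 3)) = ((6 - 3) + 3**2)*(-5*(3 + 3)) = (3 + 9)*(-5*6) = 12*(-30) = -360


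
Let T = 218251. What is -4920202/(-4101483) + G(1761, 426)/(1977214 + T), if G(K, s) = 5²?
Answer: 2160446764201/1800932474919 ≈ 1.1996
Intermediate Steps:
G(K, s) = 25
-4920202/(-4101483) + G(1761, 426)/(1977214 + T) = -4920202/(-4101483) + 25/(1977214 + 218251) = -4920202*(-1/4101483) + 25/2195465 = 4920202/4101483 + 25*(1/2195465) = 4920202/4101483 + 5/439093 = 2160446764201/1800932474919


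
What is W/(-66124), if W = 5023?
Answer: -5023/66124 ≈ -0.075963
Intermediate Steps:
W/(-66124) = 5023/(-66124) = 5023*(-1/66124) = -5023/66124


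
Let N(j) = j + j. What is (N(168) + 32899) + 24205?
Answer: 57440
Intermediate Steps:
N(j) = 2*j
(N(168) + 32899) + 24205 = (2*168 + 32899) + 24205 = (336 + 32899) + 24205 = 33235 + 24205 = 57440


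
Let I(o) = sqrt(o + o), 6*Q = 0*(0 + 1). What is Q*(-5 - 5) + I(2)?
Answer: 2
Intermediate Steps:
Q = 0 (Q = (0*(0 + 1))/6 = (0*1)/6 = (1/6)*0 = 0)
I(o) = sqrt(2)*sqrt(o) (I(o) = sqrt(2*o) = sqrt(2)*sqrt(o))
Q*(-5 - 5) + I(2) = 0*(-5 - 5) + sqrt(2)*sqrt(2) = 0*(-10) + 2 = 0 + 2 = 2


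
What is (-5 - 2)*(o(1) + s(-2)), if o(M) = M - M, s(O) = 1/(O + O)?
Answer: 7/4 ≈ 1.7500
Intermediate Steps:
s(O) = 1/(2*O)
o(M) = 0
(-5 - 2)*(o(1) + s(-2)) = (-5 - 2)*(0 + (½)/(-2)) = -7*(0 + (½)*(-½)) = -7*(0 - ¼) = -7*(-¼) = 7/4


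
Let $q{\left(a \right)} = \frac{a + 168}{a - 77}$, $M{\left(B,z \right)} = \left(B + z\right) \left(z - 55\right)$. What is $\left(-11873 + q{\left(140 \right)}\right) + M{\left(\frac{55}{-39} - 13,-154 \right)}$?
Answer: $\frac{2729567}{117} \approx 23330.0$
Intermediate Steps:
$M{\left(B,z \right)} = \left(-55 + z\right) \left(B + z\right)$ ($M{\left(B,z \right)} = \left(B + z\right) \left(-55 + z\right) = \left(-55 + z\right) \left(B + z\right)$)
$q{\left(a \right)} = \frac{168 + a}{-77 + a}$
$\left(-11873 + q{\left(140 \right)}\right) + M{\left(\frac{55}{-39} - 13,-154 \right)} = \left(-11873 + \frac{168 + 140}{-77 + 140}\right) + \left(\left(-154\right)^{2} - 55 \left(\frac{55}{-39} - 13\right) - -8470 + \left(\frac{55}{-39} - 13\right) \left(-154\right)\right) = \left(-11873 + \frac{1}{63} \cdot 308\right) + \left(23716 - 55 \left(55 \left(- \frac{1}{39}\right) - 13\right) + 8470 + \left(55 \left(- \frac{1}{39}\right) - 13\right) \left(-154\right)\right) = \left(-11873 + \frac{1}{63} \cdot 308\right) + \left(23716 - 55 \left(- \frac{55}{39} - 13\right) + 8470 + \left(- \frac{55}{39} - 13\right) \left(-154\right)\right) = \left(-11873 + \frac{44}{9}\right) + \left(23716 - - \frac{30910}{39} + 8470 - - \frac{86548}{39}\right) = - \frac{106813}{9} + \left(23716 + \frac{30910}{39} + 8470 + \frac{86548}{39}\right) = - \frac{106813}{9} + \frac{1372712}{39} = \frac{2729567}{117}$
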